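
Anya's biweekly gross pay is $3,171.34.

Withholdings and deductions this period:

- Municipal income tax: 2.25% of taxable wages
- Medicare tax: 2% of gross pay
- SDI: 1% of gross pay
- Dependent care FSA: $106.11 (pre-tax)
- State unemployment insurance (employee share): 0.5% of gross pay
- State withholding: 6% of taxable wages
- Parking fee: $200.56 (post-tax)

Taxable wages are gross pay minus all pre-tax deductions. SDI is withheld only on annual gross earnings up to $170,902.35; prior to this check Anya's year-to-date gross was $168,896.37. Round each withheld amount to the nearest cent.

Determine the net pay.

Dependent care FSA: $106.11
Taxable wages = $3,171.34 − $106.11 = $3,065.23
State withholding: $3,065.23 × 0.06 = $183.91
Municipal income tax: $3,065.23 × 0.0225 = $68.97
State unemployment insurance (employee share): $3,171.34 × 0.005 = $15.86
SDI: only $170,902.35 − $168,896.37 = $2,005.98 of this check is subject → $2,005.98 × 0.01 = $20.06
Medicare tax: $3,171.34 × 0.02 = $63.43
Parking fee: $200.56
Total deductions = $106.11 + $183.91 + $68.97 + $15.86 + $20.06 + $63.43 + $200.56 = $658.90
Net pay = $3,171.34 − $658.90 = $2,512.44

$2,512.44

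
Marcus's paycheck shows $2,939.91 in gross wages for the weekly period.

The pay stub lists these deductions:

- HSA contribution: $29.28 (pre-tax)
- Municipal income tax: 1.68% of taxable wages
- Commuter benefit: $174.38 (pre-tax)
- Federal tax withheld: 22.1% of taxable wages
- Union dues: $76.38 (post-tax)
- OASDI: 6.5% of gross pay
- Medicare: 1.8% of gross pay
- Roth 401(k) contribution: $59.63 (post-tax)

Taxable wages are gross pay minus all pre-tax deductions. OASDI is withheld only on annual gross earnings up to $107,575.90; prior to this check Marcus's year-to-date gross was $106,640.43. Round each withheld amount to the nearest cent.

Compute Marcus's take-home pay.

Commuter benefit: $174.38
HSA contribution: $29.28
Pre-tax total = $174.38 + $29.28 = $203.66
Taxable wages = $2,939.91 − $203.66 = $2,736.25
Federal tax withheld: $2,736.25 × 0.221 = $604.71
Municipal income tax: $2,736.25 × 0.0168 = $45.97
Medicare: $2,939.91 × 0.018 = $52.92
OASDI: only $107,575.90 − $106,640.43 = $935.47 of this check is subject → $935.47 × 0.065 = $60.81
Roth 401(k) contribution: $59.63
Union dues: $76.38
Total deductions = $174.38 + $29.28 + $604.71 + $45.97 + $52.92 + $60.81 + $59.63 + $76.38 = $1,104.08
Net pay = $2,939.91 − $1,104.08 = $1,835.83

$1,835.83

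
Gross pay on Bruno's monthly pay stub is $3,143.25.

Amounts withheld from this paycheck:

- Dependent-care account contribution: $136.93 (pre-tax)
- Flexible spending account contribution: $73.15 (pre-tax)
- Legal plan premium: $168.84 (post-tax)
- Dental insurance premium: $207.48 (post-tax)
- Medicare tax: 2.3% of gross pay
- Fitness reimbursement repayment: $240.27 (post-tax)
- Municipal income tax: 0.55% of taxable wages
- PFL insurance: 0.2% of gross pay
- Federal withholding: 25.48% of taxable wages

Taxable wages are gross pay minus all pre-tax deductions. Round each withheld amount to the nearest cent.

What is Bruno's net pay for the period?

$1,474.50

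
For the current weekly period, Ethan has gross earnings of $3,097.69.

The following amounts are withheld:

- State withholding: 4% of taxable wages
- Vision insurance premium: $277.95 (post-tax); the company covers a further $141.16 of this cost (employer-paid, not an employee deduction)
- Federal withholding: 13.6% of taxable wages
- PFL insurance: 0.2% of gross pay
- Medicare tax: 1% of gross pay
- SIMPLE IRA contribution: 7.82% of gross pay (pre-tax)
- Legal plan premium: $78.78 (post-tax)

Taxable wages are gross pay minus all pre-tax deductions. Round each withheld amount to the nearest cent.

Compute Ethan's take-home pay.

$1,958.98

SIMPLE IRA contribution: $3,097.69 × 0.0782 = $242.24
Taxable wages = $3,097.69 − $242.24 = $2,855.45
State withholding: $2,855.45 × 0.04 = $114.22
Federal withholding: $2,855.45 × 0.136 = $388.34
Medicare tax: $3,097.69 × 0.01 = $30.98
PFL insurance: $3,097.69 × 0.002 = $6.20
Vision insurance premium: $277.95
Legal plan premium: $78.78
(Employer's $141.16 toward vision insurance premium is not withheld from the employee.)
Total deductions = $242.24 + $114.22 + $388.34 + $30.98 + $6.20 + $277.95 + $78.78 = $1,138.71
Net pay = $3,097.69 − $1,138.71 = $1,958.98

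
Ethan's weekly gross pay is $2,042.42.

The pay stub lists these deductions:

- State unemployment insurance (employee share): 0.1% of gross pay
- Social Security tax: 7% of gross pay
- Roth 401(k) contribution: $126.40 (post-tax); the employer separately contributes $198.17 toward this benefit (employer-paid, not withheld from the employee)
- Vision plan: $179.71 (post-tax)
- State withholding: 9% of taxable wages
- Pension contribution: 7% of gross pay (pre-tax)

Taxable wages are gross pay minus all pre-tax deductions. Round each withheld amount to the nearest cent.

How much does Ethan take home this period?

Pension contribution: $2,042.42 × 0.07 = $142.97
Taxable wages = $2,042.42 − $142.97 = $1,899.45
State withholding: $1,899.45 × 0.09 = $170.95
Social Security tax: $2,042.42 × 0.07 = $142.97
State unemployment insurance (employee share): $2,042.42 × 0.001 = $2.04
Vision plan: $179.71
Roth 401(k) contribution: $126.40
(Employer's $198.17 toward Roth 401(k) contribution is not withheld from the employee.)
Total deductions = $142.97 + $170.95 + $142.97 + $2.04 + $179.71 + $126.40 = $765.04
Net pay = $2,042.42 − $765.04 = $1,277.38

$1,277.38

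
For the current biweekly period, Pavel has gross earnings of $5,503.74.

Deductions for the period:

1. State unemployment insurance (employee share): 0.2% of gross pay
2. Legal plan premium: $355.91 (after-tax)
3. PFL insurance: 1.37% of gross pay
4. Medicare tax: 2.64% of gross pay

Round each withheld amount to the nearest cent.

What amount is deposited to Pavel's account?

Medicare tax: $5,503.74 × 0.0264 = $145.30
PFL insurance: $5,503.74 × 0.0137 = $75.40
State unemployment insurance (employee share): $5,503.74 × 0.002 = $11.01
Legal plan premium: $355.91
Total deductions = $145.30 + $75.40 + $11.01 + $355.91 = $587.62
Net pay = $5,503.74 − $587.62 = $4,916.12

$4,916.12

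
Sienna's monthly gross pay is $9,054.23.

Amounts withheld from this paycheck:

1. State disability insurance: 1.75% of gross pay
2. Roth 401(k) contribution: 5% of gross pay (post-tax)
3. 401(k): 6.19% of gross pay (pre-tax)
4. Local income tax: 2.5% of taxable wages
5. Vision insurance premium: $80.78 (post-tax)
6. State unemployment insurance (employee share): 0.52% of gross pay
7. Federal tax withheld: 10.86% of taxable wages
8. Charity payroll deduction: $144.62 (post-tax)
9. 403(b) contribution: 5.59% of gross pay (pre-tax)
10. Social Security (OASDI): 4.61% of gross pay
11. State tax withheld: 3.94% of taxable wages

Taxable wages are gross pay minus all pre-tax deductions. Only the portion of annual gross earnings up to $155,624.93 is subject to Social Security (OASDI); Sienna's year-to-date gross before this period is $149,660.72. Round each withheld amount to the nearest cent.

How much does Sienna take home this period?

403(b) contribution: $9,054.23 × 0.0559 = $506.13
401(k): $9,054.23 × 0.0619 = $560.46
Pre-tax total = $506.13 + $560.46 = $1,066.59
Taxable wages = $9,054.23 − $1,066.59 = $7,987.64
State tax withheld: $7,987.64 × 0.0394 = $314.71
Local income tax: $7,987.64 × 0.025 = $199.69
Federal tax withheld: $7,987.64 × 0.1086 = $867.46
State unemployment insurance (employee share): $9,054.23 × 0.0052 = $47.08
Social Security (OASDI): only $155,624.93 − $149,660.72 = $5,964.21 of this check is subject → $5,964.21 × 0.0461 = $274.95
State disability insurance: $9,054.23 × 0.0175 = $158.45
Vision insurance premium: $80.78
Roth 401(k) contribution: $9,054.23 × 0.05 = $452.71
Charity payroll deduction: $144.62
Total deductions = $506.13 + $560.46 + $314.71 + $199.69 + $867.46 + $47.08 + $274.95 + $158.45 + $80.78 + $452.71 + $144.62 = $3,607.04
Net pay = $9,054.23 − $3,607.04 = $5,447.19

$5,447.19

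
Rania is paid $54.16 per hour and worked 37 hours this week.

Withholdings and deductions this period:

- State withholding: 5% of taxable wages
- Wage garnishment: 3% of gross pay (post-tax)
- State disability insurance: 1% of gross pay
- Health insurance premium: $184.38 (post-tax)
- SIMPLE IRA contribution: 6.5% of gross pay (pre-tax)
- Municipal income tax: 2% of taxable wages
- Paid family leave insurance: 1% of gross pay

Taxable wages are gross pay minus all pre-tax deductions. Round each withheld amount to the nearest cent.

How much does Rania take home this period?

$1,457.94

Gross pay: 37 × $54.16 = $2,003.92
SIMPLE IRA contribution: $2,003.92 × 0.065 = $130.25
Taxable wages = $2,003.92 − $130.25 = $1,873.67
Municipal income tax: $1,873.67 × 0.02 = $37.47
State withholding: $1,873.67 × 0.05 = $93.68
State disability insurance: $2,003.92 × 0.01 = $20.04
Paid family leave insurance: $2,003.92 × 0.01 = $20.04
Wage garnishment: $2,003.92 × 0.03 = $60.12
Health insurance premium: $184.38
Total deductions = $130.25 + $37.47 + $93.68 + $20.04 + $20.04 + $60.12 + $184.38 = $545.98
Net pay = $2,003.92 − $545.98 = $1,457.94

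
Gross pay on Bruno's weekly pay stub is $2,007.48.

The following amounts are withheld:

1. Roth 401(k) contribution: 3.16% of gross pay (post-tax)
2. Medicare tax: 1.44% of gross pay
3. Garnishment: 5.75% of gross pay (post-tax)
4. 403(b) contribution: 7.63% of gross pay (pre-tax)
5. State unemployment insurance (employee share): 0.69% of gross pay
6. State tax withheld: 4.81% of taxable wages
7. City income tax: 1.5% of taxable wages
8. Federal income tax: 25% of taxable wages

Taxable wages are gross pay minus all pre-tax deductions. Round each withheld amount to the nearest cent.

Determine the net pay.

403(b) contribution: $2,007.48 × 0.0763 = $153.17
Taxable wages = $2,007.48 − $153.17 = $1,854.31
State tax withheld: $1,854.31 × 0.0481 = $89.19
City income tax: $1,854.31 × 0.015 = $27.81
Federal income tax: $1,854.31 × 0.25 = $463.58
Medicare tax: $2,007.48 × 0.0144 = $28.91
State unemployment insurance (employee share): $2,007.48 × 0.0069 = $13.85
Roth 401(k) contribution: $2,007.48 × 0.0316 = $63.44
Garnishment: $2,007.48 × 0.0575 = $115.43
Total deductions = $153.17 + $89.19 + $27.81 + $463.58 + $28.91 + $13.85 + $63.44 + $115.43 = $955.38
Net pay = $2,007.48 − $955.38 = $1,052.10

$1,052.10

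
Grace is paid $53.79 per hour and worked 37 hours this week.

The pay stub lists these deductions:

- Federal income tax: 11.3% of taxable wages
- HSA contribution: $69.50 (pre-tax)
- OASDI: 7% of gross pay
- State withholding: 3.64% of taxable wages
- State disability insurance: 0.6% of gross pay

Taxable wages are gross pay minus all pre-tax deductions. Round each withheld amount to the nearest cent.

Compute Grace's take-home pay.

Gross pay: 37 × $53.79 = $1,990.23
HSA contribution: $69.50
Taxable wages = $1,990.23 − $69.50 = $1,920.73
State withholding: $1,920.73 × 0.0364 = $69.91
Federal income tax: $1,920.73 × 0.113 = $217.04
State disability insurance: $1,990.23 × 0.006 = $11.94
OASDI: $1,990.23 × 0.07 = $139.32
Total deductions = $69.50 + $69.91 + $217.04 + $11.94 + $139.32 = $507.71
Net pay = $1,990.23 − $507.71 = $1,482.52

$1,482.52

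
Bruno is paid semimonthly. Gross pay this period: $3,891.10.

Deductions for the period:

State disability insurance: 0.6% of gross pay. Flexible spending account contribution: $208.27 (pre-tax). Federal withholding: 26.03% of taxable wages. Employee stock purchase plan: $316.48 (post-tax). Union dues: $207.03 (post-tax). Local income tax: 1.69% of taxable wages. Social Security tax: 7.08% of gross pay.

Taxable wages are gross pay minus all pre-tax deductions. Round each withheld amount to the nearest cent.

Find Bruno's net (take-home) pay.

$1,839.60

Flexible spending account contribution: $208.27
Taxable wages = $3,891.10 − $208.27 = $3,682.83
Federal withholding: $3,682.83 × 0.2603 = $958.64
Local income tax: $3,682.83 × 0.0169 = $62.24
State disability insurance: $3,891.10 × 0.006 = $23.35
Social Security tax: $3,891.10 × 0.0708 = $275.49
Union dues: $207.03
Employee stock purchase plan: $316.48
Total deductions = $208.27 + $958.64 + $62.24 + $23.35 + $275.49 + $207.03 + $316.48 = $2,051.50
Net pay = $3,891.10 − $2,051.50 = $1,839.60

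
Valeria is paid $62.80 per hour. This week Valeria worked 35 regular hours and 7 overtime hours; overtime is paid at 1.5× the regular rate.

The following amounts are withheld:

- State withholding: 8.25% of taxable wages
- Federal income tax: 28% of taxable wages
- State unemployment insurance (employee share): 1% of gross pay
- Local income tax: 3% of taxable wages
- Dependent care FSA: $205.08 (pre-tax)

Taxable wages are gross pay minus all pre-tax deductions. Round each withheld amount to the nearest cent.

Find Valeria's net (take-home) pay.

$1582.71

Regular pay: 35 × $62.80 = $2198.00
Overtime pay: 7 × $62.80 × 1.5 = $659.40
Gross pay = $2198.00 + $659.40 = $2857.40
Dependent care FSA: $205.08
Taxable wages = $2857.40 − $205.08 = $2652.32
Federal income tax: $2652.32 × 0.28 = $742.65
Local income tax: $2652.32 × 0.03 = $79.57
State withholding: $2652.32 × 0.0825 = $218.82
State unemployment insurance (employee share): $2857.40 × 0.01 = $28.57
Total deductions = $205.08 + $742.65 + $79.57 + $218.82 + $28.57 = $1274.69
Net pay = $2857.40 − $1274.69 = $1582.71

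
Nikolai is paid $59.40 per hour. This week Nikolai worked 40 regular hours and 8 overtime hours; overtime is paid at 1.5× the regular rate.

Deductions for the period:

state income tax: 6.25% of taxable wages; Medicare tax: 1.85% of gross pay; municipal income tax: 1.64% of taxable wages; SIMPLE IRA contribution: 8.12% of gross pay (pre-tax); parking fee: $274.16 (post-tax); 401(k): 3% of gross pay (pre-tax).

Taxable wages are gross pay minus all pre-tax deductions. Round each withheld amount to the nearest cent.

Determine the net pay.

Regular pay: 40 × $59.40 = $2,376.00
Overtime pay: 8 × $59.40 × 1.5 = $712.80
Gross pay = $2,376.00 + $712.80 = $3,088.80
SIMPLE IRA contribution: $3,088.80 × 0.0812 = $250.81
401(k): $3,088.80 × 0.03 = $92.66
Pre-tax total = $250.81 + $92.66 = $343.47
Taxable wages = $3,088.80 − $343.47 = $2,745.33
Municipal income tax: $2,745.33 × 0.0164 = $45.02
State income tax: $2,745.33 × 0.0625 = $171.58
Medicare tax: $3,088.80 × 0.0185 = $57.14
Parking fee: $274.16
Total deductions = $250.81 + $92.66 + $45.02 + $171.58 + $57.14 + $274.16 = $891.37
Net pay = $3,088.80 − $891.37 = $2,197.43

$2,197.43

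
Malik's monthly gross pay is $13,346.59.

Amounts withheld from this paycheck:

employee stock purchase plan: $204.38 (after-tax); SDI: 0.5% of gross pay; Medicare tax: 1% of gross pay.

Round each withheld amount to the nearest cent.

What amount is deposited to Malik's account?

Medicare tax: $13,346.59 × 0.01 = $133.47
SDI: $13,346.59 × 0.005 = $66.73
Employee stock purchase plan: $204.38
Total deductions = $133.47 + $66.73 + $204.38 = $404.58
Net pay = $13,346.59 − $404.58 = $12,942.01

$12,942.01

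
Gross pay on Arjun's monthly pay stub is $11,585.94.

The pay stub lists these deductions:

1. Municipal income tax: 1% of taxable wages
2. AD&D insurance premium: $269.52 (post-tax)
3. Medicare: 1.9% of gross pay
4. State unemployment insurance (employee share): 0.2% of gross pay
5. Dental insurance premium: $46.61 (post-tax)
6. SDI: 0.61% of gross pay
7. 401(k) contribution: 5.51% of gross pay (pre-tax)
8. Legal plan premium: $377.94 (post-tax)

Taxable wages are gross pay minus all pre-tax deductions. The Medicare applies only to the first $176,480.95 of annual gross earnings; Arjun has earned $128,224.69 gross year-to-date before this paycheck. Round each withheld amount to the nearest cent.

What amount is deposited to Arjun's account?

$9,830.03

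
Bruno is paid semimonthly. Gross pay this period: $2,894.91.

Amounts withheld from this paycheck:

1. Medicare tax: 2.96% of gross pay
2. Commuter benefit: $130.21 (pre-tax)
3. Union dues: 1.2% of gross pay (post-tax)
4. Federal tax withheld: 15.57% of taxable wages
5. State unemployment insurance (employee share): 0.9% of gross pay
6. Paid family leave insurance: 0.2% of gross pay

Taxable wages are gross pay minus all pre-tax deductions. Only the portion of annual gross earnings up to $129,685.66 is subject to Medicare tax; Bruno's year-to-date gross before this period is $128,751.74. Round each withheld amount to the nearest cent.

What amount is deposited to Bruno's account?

$2,240.02

Commuter benefit: $130.21
Taxable wages = $2,894.91 − $130.21 = $2,764.70
Federal tax withheld: $2,764.70 × 0.1557 = $430.46
Paid family leave insurance: $2,894.91 × 0.002 = $5.79
Medicare tax: only $129,685.66 − $128,751.74 = $933.92 of this check is subject → $933.92 × 0.0296 = $27.64
State unemployment insurance (employee share): $2,894.91 × 0.009 = $26.05
Union dues: $2,894.91 × 0.012 = $34.74
Total deductions = $130.21 + $430.46 + $5.79 + $27.64 + $26.05 + $34.74 = $654.89
Net pay = $2,894.91 − $654.89 = $2,240.02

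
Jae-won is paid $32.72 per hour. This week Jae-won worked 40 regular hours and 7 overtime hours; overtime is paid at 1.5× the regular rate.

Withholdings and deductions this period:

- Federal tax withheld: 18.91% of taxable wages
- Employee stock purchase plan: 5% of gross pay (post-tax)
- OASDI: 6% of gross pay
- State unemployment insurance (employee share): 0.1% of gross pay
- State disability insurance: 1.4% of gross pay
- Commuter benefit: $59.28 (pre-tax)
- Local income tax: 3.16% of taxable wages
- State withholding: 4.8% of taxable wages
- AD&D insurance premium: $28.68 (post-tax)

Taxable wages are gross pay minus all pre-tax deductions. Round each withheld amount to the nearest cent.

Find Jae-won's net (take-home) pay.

$929.80

Regular pay: 40 × $32.72 = $1,308.80
Overtime pay: 7 × $32.72 × 1.5 = $343.56
Gross pay = $1,308.80 + $343.56 = $1,652.36
Commuter benefit: $59.28
Taxable wages = $1,652.36 − $59.28 = $1,593.08
Federal tax withheld: $1,593.08 × 0.1891 = $301.25
Local income tax: $1,593.08 × 0.0316 = $50.34
State withholding: $1,593.08 × 0.048 = $76.47
State unemployment insurance (employee share): $1,652.36 × 0.001 = $1.65
State disability insurance: $1,652.36 × 0.014 = $23.13
OASDI: $1,652.36 × 0.06 = $99.14
Employee stock purchase plan: $1,652.36 × 0.05 = $82.62
AD&D insurance premium: $28.68
Total deductions = $59.28 + $301.25 + $50.34 + $76.47 + $1.65 + $23.13 + $99.14 + $82.62 + $28.68 = $722.56
Net pay = $1,652.36 − $722.56 = $929.80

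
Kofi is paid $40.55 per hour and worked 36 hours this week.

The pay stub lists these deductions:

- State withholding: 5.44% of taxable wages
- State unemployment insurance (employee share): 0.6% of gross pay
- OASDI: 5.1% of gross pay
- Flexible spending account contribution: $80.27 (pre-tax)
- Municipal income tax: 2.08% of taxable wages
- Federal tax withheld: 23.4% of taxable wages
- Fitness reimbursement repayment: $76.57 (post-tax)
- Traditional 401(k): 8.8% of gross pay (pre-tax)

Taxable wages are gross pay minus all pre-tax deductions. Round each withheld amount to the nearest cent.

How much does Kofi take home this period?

$704.46

Gross pay: 36 × $40.55 = $1459.80
Traditional 401(k): $1459.80 × 0.088 = $128.46
Flexible spending account contribution: $80.27
Pre-tax total = $128.46 + $80.27 = $208.73
Taxable wages = $1459.80 − $208.73 = $1251.07
State withholding: $1251.07 × 0.0544 = $68.06
Federal tax withheld: $1251.07 × 0.234 = $292.75
Municipal income tax: $1251.07 × 0.0208 = $26.02
State unemployment insurance (employee share): $1459.80 × 0.006 = $8.76
OASDI: $1459.80 × 0.051 = $74.45
Fitness reimbursement repayment: $76.57
Total deductions = $128.46 + $80.27 + $68.06 + $292.75 + $26.02 + $8.76 + $74.45 + $76.57 = $755.34
Net pay = $1459.80 − $755.34 = $704.46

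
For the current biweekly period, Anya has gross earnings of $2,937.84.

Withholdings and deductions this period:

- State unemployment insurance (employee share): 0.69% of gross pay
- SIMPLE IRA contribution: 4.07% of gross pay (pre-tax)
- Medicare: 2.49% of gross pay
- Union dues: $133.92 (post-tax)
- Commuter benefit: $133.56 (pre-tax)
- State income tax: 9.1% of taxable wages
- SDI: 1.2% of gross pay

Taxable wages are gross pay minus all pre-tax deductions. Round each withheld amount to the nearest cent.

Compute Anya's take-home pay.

$2,177.81

SIMPLE IRA contribution: $2,937.84 × 0.0407 = $119.57
Commuter benefit: $133.56
Pre-tax total = $119.57 + $133.56 = $253.13
Taxable wages = $2,937.84 − $253.13 = $2,684.71
State income tax: $2,684.71 × 0.091 = $244.31
State unemployment insurance (employee share): $2,937.84 × 0.0069 = $20.27
SDI: $2,937.84 × 0.012 = $35.25
Medicare: $2,937.84 × 0.0249 = $73.15
Union dues: $133.92
Total deductions = $119.57 + $133.56 + $244.31 + $20.27 + $35.25 + $73.15 + $133.92 = $760.03
Net pay = $2,937.84 − $760.03 = $2,177.81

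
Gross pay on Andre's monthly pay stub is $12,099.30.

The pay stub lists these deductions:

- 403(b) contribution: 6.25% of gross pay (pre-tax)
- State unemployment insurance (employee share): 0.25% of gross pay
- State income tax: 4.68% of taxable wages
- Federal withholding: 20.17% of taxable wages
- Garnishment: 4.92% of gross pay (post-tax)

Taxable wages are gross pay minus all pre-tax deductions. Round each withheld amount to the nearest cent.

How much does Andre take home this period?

$7,898.79

403(b) contribution: $12,099.30 × 0.0625 = $756.21
Taxable wages = $12,099.30 − $756.21 = $11,343.09
State income tax: $11,343.09 × 0.0468 = $530.86
Federal withholding: $11,343.09 × 0.2017 = $2,287.90
State unemployment insurance (employee share): $12,099.30 × 0.0025 = $30.25
Garnishment: $12,099.30 × 0.0492 = $595.29
Total deductions = $756.21 + $530.86 + $2,287.90 + $30.25 + $595.29 = $4,200.51
Net pay = $12,099.30 − $4,200.51 = $7,898.79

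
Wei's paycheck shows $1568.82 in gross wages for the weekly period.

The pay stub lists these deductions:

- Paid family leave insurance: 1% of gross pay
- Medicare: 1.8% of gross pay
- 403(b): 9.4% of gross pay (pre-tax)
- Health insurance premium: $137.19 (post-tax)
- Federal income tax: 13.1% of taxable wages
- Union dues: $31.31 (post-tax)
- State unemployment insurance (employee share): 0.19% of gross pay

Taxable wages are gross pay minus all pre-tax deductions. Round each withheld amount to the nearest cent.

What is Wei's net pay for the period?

403(b): $1568.82 × 0.094 = $147.47
Taxable wages = $1568.82 − $147.47 = $1421.35
Federal income tax: $1421.35 × 0.131 = $186.20
State unemployment insurance (employee share): $1568.82 × 0.0019 = $2.98
Medicare: $1568.82 × 0.018 = $28.24
Paid family leave insurance: $1568.82 × 0.01 = $15.69
Health insurance premium: $137.19
Union dues: $31.31
Total deductions = $147.47 + $186.20 + $2.98 + $28.24 + $15.69 + $137.19 + $31.31 = $549.08
Net pay = $1568.82 − $549.08 = $1019.74

$1019.74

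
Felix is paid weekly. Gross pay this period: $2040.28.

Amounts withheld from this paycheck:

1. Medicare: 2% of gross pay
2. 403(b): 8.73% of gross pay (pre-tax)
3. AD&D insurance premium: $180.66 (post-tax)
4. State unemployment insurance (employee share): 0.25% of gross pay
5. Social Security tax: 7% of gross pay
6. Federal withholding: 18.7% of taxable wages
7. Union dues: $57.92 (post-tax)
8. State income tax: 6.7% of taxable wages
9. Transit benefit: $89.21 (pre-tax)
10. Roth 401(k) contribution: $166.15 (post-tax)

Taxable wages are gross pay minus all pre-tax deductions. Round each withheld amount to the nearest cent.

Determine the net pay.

$729.16

403(b): $2040.28 × 0.0873 = $178.12
Transit benefit: $89.21
Pre-tax total = $178.12 + $89.21 = $267.33
Taxable wages = $2040.28 − $267.33 = $1772.95
State income tax: $1772.95 × 0.067 = $118.79
Federal withholding: $1772.95 × 0.187 = $331.54
Medicare: $2040.28 × 0.02 = $40.81
State unemployment insurance (employee share): $2040.28 × 0.0025 = $5.10
Social Security tax: $2040.28 × 0.07 = $142.82
Union dues: $57.92
AD&D insurance premium: $180.66
Roth 401(k) contribution: $166.15
Total deductions = $178.12 + $89.21 + $118.79 + $331.54 + $40.81 + $5.10 + $142.82 + $57.92 + $180.66 + $166.15 = $1311.12
Net pay = $2040.28 − $1311.12 = $729.16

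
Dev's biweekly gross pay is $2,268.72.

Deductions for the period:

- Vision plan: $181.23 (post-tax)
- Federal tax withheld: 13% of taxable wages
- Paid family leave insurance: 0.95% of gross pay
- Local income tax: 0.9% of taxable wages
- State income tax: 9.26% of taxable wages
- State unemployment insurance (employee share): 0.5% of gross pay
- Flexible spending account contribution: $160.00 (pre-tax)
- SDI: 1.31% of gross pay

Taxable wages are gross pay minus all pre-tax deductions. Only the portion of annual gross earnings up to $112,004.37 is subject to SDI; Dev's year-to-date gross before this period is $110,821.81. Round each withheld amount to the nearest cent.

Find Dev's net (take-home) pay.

$1,390.73

Flexible spending account contribution: $160.00
Taxable wages = $2,268.72 − $160.00 = $2,108.72
Local income tax: $2,108.72 × 0.009 = $18.98
State income tax: $2,108.72 × 0.0926 = $195.27
Federal tax withheld: $2,108.72 × 0.13 = $274.13
State unemployment insurance (employee share): $2,268.72 × 0.005 = $11.34
SDI: only $112,004.37 − $110,821.81 = $1,182.56 of this check is subject → $1,182.56 × 0.0131 = $15.49
Paid family leave insurance: $2,268.72 × 0.0095 = $21.55
Vision plan: $181.23
Total deductions = $160.00 + $18.98 + $195.27 + $274.13 + $11.34 + $15.49 + $21.55 + $181.23 = $877.99
Net pay = $2,268.72 − $877.99 = $1,390.73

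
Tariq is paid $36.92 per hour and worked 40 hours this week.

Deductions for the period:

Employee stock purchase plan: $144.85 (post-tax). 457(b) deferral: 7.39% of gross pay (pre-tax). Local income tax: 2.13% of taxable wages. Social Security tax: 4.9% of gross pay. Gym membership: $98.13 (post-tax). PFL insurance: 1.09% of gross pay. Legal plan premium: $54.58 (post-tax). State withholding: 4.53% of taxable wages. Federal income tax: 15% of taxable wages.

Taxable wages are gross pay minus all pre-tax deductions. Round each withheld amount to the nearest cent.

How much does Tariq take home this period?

$685.41

Gross pay: 40 × $36.92 = $1,476.80
457(b) deferral: $1,476.80 × 0.0739 = $109.14
Taxable wages = $1,476.80 − $109.14 = $1,367.66
State withholding: $1,367.66 × 0.0453 = $61.95
Local income tax: $1,367.66 × 0.0213 = $29.13
Federal income tax: $1,367.66 × 0.15 = $205.15
PFL insurance: $1,476.80 × 0.0109 = $16.10
Social Security tax: $1,476.80 × 0.049 = $72.36
Gym membership: $98.13
Legal plan premium: $54.58
Employee stock purchase plan: $144.85
Total deductions = $109.14 + $61.95 + $29.13 + $205.15 + $16.10 + $72.36 + $98.13 + $54.58 + $144.85 = $791.39
Net pay = $1,476.80 − $791.39 = $685.41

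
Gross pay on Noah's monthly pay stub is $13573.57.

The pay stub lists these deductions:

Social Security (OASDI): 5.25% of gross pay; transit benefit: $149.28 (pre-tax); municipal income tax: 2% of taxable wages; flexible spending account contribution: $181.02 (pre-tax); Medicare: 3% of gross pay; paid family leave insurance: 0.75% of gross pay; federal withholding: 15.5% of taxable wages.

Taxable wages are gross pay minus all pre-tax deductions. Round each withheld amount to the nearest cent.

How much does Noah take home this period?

Flexible spending account contribution: $181.02
Transit benefit: $149.28
Pre-tax total = $181.02 + $149.28 = $330.30
Taxable wages = $13573.57 − $330.30 = $13243.27
Municipal income tax: $13243.27 × 0.02 = $264.87
Federal withholding: $13243.27 × 0.155 = $2052.71
Medicare: $13573.57 × 0.03 = $407.21
Social Security (OASDI): $13573.57 × 0.0525 = $712.61
Paid family leave insurance: $13573.57 × 0.0075 = $101.80
Total deductions = $181.02 + $149.28 + $264.87 + $2052.71 + $407.21 + $712.61 + $101.80 = $3869.50
Net pay = $13573.57 − $3869.50 = $9704.07

$9704.07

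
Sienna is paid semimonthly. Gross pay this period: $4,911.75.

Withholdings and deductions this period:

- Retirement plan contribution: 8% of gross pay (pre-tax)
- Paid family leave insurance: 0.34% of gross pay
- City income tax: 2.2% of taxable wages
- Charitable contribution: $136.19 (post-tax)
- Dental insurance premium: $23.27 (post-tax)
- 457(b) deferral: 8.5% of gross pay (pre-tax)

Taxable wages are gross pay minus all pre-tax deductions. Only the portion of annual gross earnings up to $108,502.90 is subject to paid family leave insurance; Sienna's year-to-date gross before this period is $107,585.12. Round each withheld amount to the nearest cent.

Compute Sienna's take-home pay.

457(b) deferral: $4,911.75 × 0.085 = $417.50
Retirement plan contribution: $4,911.75 × 0.08 = $392.94
Pre-tax total = $417.50 + $392.94 = $810.44
Taxable wages = $4,911.75 − $810.44 = $4,101.31
City income tax: $4,101.31 × 0.022 = $90.23
Paid family leave insurance: only $108,502.90 − $107,585.12 = $917.78 of this check is subject → $917.78 × 0.0034 = $3.12
Dental insurance premium: $23.27
Charitable contribution: $136.19
Total deductions = $417.50 + $392.94 + $90.23 + $3.12 + $23.27 + $136.19 = $1,063.25
Net pay = $4,911.75 − $1,063.25 = $3,848.50

$3,848.50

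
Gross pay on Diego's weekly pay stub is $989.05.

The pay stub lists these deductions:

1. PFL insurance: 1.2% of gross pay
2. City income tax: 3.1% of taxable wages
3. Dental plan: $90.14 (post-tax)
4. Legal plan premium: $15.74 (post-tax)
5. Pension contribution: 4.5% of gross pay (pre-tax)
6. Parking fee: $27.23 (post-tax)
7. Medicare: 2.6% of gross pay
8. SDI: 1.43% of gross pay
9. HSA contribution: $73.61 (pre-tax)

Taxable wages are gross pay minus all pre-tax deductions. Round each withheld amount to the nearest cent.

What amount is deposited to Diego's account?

HSA contribution: $73.61
Pension contribution: $989.05 × 0.045 = $44.51
Pre-tax total = $73.61 + $44.51 = $118.12
Taxable wages = $989.05 − $118.12 = $870.93
City income tax: $870.93 × 0.031 = $27.00
PFL insurance: $989.05 × 0.012 = $11.87
Medicare: $989.05 × 0.026 = $25.72
SDI: $989.05 × 0.0143 = $14.14
Parking fee: $27.23
Dental plan: $90.14
Legal plan premium: $15.74
Total deductions = $73.61 + $44.51 + $27.00 + $11.87 + $25.72 + $14.14 + $27.23 + $90.14 + $15.74 = $329.96
Net pay = $989.05 − $329.96 = $659.09

$659.09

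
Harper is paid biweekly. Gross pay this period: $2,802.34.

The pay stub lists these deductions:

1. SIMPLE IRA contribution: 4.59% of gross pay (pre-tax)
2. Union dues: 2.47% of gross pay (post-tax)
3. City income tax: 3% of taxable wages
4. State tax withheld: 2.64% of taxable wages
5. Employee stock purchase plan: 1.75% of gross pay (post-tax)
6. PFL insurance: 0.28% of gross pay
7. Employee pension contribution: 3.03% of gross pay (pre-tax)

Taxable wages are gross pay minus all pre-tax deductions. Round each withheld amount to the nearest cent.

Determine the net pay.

$2,316.69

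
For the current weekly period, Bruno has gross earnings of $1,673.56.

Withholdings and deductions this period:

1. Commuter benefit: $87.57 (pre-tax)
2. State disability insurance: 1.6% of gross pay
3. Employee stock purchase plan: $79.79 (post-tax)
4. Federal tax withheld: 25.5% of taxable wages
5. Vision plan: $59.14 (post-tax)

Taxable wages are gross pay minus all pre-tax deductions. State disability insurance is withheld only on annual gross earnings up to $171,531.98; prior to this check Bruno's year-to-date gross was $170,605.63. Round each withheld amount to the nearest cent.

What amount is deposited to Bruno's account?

Commuter benefit: $87.57
Taxable wages = $1,673.56 − $87.57 = $1,585.99
Federal tax withheld: $1,585.99 × 0.255 = $404.43
State disability insurance: only $171,531.98 − $170,605.63 = $926.35 of this check is subject → $926.35 × 0.016 = $14.82
Vision plan: $59.14
Employee stock purchase plan: $79.79
Total deductions = $87.57 + $404.43 + $14.82 + $59.14 + $79.79 = $645.75
Net pay = $1,673.56 − $645.75 = $1,027.81

$1,027.81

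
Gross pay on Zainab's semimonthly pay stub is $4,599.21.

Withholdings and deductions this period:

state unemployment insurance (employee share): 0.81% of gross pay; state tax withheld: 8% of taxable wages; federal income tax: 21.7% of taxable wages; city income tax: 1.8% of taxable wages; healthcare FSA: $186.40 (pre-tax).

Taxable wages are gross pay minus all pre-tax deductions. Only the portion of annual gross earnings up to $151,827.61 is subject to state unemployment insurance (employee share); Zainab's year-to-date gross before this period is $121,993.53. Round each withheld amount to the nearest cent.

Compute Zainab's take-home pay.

$2,985.53

Healthcare FSA: $186.40
Taxable wages = $4,599.21 − $186.40 = $4,412.81
State tax withheld: $4,412.81 × 0.08 = $353.02
City income tax: $4,412.81 × 0.018 = $79.43
Federal income tax: $4,412.81 × 0.217 = $957.58
State unemployment insurance (employee share): cap not yet reached, full $4,599.21 is subject → $4,599.21 × 0.0081 = $37.25
Total deductions = $186.40 + $353.02 + $79.43 + $957.58 + $37.25 = $1,613.68
Net pay = $4,599.21 − $1,613.68 = $2,985.53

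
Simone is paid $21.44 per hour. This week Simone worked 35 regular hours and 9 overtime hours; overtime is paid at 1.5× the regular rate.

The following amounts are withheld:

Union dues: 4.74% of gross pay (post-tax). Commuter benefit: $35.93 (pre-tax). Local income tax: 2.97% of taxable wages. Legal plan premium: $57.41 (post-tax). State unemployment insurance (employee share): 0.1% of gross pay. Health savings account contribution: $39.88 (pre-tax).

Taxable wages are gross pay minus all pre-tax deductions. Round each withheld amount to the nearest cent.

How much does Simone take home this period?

Regular pay: 35 × $21.44 = $750.40
Overtime pay: 9 × $21.44 × 1.5 = $289.44
Gross pay = $750.40 + $289.44 = $1,039.84
Commuter benefit: $35.93
Health savings account contribution: $39.88
Pre-tax total = $35.93 + $39.88 = $75.81
Taxable wages = $1,039.84 − $75.81 = $964.03
Local income tax: $964.03 × 0.0297 = $28.63
State unemployment insurance (employee share): $1,039.84 × 0.001 = $1.04
Legal plan premium: $57.41
Union dues: $1,039.84 × 0.0474 = $49.29
Total deductions = $35.93 + $39.88 + $28.63 + $1.04 + $57.41 + $49.29 = $212.18
Net pay = $1,039.84 − $212.18 = $827.66

$827.66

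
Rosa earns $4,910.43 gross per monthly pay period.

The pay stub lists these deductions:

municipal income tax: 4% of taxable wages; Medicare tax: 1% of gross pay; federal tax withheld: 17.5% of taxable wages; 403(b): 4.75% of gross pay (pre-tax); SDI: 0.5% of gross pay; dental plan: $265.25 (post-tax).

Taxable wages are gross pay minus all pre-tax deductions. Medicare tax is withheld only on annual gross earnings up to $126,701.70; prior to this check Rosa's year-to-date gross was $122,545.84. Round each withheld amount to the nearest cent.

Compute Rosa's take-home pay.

$3,340.22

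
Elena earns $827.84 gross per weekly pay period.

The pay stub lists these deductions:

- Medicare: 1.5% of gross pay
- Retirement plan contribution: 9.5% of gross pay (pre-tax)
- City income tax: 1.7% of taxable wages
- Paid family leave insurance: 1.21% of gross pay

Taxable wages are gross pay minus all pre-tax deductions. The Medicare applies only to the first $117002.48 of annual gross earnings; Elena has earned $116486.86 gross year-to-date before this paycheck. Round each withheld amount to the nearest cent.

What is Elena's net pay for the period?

Retirement plan contribution: $827.84 × 0.095 = $78.64
Taxable wages = $827.84 − $78.64 = $749.20
City income tax: $749.20 × 0.017 = $12.74
Medicare: only $117002.48 − $116486.86 = $515.62 of this check is subject → $515.62 × 0.015 = $7.73
Paid family leave insurance: $827.84 × 0.0121 = $10.02
Total deductions = $78.64 + $12.74 + $7.73 + $10.02 = $109.13
Net pay = $827.84 − $109.13 = $718.71

$718.71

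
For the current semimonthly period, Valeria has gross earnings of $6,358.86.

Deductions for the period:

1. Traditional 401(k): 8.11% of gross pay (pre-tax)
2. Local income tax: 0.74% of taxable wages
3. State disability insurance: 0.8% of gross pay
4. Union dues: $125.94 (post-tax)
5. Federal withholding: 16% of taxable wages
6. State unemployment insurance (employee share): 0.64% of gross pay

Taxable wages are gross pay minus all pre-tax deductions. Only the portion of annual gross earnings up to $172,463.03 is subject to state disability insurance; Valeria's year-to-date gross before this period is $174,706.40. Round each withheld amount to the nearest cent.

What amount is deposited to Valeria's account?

$4,698.37

Traditional 401(k): $6,358.86 × 0.0811 = $515.70
Taxable wages = $6,358.86 − $515.70 = $5,843.16
Local income tax: $5,843.16 × 0.0074 = $43.24
Federal withholding: $5,843.16 × 0.16 = $934.91
State unemployment insurance (employee share): $6,358.86 × 0.0064 = $40.70
State disability insurance: annual cap $172,463.03 already reached (YTD $174,706.40), so $0.00
Union dues: $125.94
Total deductions = $515.70 + $43.24 + $934.91 + $40.70 + $0.00 + $125.94 = $1,660.49
Net pay = $6,358.86 − $1,660.49 = $4,698.37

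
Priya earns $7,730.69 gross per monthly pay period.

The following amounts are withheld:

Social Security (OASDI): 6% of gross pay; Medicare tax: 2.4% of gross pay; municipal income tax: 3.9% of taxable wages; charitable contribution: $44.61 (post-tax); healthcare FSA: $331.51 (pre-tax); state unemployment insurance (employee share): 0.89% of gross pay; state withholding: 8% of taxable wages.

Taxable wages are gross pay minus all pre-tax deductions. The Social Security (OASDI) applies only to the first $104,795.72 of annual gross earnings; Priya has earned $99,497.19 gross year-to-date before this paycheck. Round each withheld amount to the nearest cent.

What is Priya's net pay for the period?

$5,901.82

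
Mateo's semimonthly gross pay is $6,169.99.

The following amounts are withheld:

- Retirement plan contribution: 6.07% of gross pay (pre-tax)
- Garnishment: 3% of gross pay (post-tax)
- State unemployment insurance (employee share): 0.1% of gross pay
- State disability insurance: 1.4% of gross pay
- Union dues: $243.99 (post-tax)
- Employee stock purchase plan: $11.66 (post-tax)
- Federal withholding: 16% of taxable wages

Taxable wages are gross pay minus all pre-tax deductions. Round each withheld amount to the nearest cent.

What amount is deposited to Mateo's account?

$4,334.89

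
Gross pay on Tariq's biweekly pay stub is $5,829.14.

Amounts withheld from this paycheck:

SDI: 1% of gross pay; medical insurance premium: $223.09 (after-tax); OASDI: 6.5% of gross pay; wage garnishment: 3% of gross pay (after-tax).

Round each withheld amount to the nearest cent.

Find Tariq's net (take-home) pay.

OASDI: $5,829.14 × 0.065 = $378.89
SDI: $5,829.14 × 0.01 = $58.29
Medical insurance premium: $223.09
Wage garnishment: $5,829.14 × 0.03 = $174.87
Total deductions = $378.89 + $58.29 + $223.09 + $174.87 = $835.14
Net pay = $5,829.14 − $835.14 = $4,994.00

$4,994.00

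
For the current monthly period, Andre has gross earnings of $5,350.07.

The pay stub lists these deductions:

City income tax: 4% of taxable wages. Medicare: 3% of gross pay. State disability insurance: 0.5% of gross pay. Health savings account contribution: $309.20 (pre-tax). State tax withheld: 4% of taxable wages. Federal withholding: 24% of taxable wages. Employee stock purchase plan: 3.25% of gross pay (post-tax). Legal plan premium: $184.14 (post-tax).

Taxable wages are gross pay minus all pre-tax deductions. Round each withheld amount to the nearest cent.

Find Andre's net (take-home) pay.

Health savings account contribution: $309.20
Taxable wages = $5,350.07 − $309.20 = $5,040.87
City income tax: $5,040.87 × 0.04 = $201.63
State tax withheld: $5,040.87 × 0.04 = $201.63
Federal withholding: $5,040.87 × 0.24 = $1,209.81
State disability insurance: $5,350.07 × 0.005 = $26.75
Medicare: $5,350.07 × 0.03 = $160.50
Legal plan premium: $184.14
Employee stock purchase plan: $5,350.07 × 0.0325 = $173.88
Total deductions = $309.20 + $201.63 + $201.63 + $1,209.81 + $26.75 + $160.50 + $184.14 + $173.88 = $2,467.54
Net pay = $5,350.07 − $2,467.54 = $2,882.53

$2,882.53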